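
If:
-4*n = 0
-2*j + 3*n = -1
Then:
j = 1/2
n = 0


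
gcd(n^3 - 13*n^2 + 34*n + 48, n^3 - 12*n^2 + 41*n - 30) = n - 6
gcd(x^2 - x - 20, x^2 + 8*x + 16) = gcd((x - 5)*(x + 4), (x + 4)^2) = x + 4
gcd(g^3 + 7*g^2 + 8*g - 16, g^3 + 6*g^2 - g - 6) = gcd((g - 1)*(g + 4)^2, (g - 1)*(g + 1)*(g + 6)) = g - 1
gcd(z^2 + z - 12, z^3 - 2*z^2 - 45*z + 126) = z - 3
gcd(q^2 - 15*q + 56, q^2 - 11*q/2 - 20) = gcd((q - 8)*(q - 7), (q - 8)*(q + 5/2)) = q - 8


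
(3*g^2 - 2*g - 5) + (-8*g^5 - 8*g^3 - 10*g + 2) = -8*g^5 - 8*g^3 + 3*g^2 - 12*g - 3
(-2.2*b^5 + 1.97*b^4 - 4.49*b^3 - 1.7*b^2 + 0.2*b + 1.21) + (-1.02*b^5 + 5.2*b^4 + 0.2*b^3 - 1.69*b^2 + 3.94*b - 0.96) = -3.22*b^5 + 7.17*b^4 - 4.29*b^3 - 3.39*b^2 + 4.14*b + 0.25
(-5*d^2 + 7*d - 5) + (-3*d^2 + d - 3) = -8*d^2 + 8*d - 8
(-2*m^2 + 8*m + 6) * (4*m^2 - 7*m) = -8*m^4 + 46*m^3 - 32*m^2 - 42*m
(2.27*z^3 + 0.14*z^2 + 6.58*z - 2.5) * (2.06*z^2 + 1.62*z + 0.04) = 4.6762*z^5 + 3.9658*z^4 + 13.8724*z^3 + 5.5152*z^2 - 3.7868*z - 0.1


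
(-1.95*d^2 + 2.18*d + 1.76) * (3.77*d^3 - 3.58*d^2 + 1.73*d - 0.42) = -7.3515*d^5 + 15.1996*d^4 - 4.5427*d^3 - 1.7104*d^2 + 2.1292*d - 0.7392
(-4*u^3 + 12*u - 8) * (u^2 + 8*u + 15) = -4*u^5 - 32*u^4 - 48*u^3 + 88*u^2 + 116*u - 120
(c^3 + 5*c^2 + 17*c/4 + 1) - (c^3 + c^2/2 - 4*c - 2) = 9*c^2/2 + 33*c/4 + 3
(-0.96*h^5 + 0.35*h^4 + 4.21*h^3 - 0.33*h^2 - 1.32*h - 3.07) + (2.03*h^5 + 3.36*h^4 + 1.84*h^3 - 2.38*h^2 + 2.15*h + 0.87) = 1.07*h^5 + 3.71*h^4 + 6.05*h^3 - 2.71*h^2 + 0.83*h - 2.2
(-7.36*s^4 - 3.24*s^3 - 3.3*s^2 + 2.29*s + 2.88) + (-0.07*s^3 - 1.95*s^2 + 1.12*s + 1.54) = -7.36*s^4 - 3.31*s^3 - 5.25*s^2 + 3.41*s + 4.42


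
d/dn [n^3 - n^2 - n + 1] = 3*n^2 - 2*n - 1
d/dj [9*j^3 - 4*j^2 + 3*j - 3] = 27*j^2 - 8*j + 3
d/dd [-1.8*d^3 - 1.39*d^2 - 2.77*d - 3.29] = -5.4*d^2 - 2.78*d - 2.77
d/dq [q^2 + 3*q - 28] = 2*q + 3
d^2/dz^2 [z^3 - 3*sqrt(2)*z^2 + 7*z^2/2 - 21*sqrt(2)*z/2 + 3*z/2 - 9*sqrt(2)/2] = 6*z - 6*sqrt(2) + 7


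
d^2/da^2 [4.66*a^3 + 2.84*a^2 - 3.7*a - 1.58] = 27.96*a + 5.68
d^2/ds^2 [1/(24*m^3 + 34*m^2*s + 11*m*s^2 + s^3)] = 2*(-(11*m + 3*s)*(24*m^3 + 34*m^2*s + 11*m*s^2 + s^3) + (34*m^2 + 22*m*s + 3*s^2)^2)/(24*m^3 + 34*m^2*s + 11*m*s^2 + s^3)^3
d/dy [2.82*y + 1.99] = 2.82000000000000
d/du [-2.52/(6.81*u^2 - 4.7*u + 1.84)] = (34.3224*u - 11.844)/(6.81*u^2 - 4.7*u + 1.84)^2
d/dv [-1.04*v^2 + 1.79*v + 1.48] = 1.79 - 2.08*v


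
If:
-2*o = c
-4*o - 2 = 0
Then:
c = 1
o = -1/2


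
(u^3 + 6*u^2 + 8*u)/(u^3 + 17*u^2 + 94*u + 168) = u*(u + 2)/(u^2 + 13*u + 42)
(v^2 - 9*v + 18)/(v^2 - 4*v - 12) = (v - 3)/(v + 2)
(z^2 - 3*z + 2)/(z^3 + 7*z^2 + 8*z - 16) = (z - 2)/(z^2 + 8*z + 16)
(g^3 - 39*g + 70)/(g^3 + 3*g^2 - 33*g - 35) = (g - 2)/(g + 1)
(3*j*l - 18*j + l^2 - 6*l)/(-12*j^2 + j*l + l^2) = (3*j*l - 18*j + l^2 - 6*l)/(-12*j^2 + j*l + l^2)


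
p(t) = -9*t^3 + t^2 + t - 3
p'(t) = -27*t^2 + 2*t + 1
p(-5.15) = 1247.69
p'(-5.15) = -725.41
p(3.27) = -303.73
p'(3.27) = -281.17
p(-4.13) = 643.93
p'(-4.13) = -467.80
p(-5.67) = 1664.04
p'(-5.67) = -878.36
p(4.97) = -1078.20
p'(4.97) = -655.98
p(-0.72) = 0.16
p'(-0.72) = -14.44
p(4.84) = -995.15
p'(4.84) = -621.81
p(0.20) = -2.83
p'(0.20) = 0.32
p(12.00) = -15399.00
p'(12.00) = -3863.00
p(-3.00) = 246.00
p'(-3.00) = -248.00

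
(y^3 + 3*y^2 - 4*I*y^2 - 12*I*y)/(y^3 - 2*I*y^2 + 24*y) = (y^2 + y*(3 - 4*I) - 12*I)/(y^2 - 2*I*y + 24)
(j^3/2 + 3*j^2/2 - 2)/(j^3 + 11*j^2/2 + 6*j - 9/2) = (j^3 + 3*j^2 - 4)/(2*j^3 + 11*j^2 + 12*j - 9)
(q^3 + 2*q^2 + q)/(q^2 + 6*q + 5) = q*(q + 1)/(q + 5)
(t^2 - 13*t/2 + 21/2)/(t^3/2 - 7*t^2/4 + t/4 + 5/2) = 2*(2*t^2 - 13*t + 21)/(2*t^3 - 7*t^2 + t + 10)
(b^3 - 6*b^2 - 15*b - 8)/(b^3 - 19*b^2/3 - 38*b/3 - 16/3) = 3*(b + 1)/(3*b + 2)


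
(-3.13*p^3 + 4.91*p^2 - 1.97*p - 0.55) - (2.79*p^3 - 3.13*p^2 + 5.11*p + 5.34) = -5.92*p^3 + 8.04*p^2 - 7.08*p - 5.89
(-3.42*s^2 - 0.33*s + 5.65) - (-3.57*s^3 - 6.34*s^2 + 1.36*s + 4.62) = 3.57*s^3 + 2.92*s^2 - 1.69*s + 1.03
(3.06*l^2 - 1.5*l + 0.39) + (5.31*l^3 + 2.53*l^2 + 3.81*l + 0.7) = 5.31*l^3 + 5.59*l^2 + 2.31*l + 1.09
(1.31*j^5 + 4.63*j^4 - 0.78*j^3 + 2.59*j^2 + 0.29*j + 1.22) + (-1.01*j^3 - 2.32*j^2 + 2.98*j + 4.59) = 1.31*j^5 + 4.63*j^4 - 1.79*j^3 + 0.27*j^2 + 3.27*j + 5.81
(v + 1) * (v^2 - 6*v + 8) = v^3 - 5*v^2 + 2*v + 8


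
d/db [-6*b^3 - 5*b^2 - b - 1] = -18*b^2 - 10*b - 1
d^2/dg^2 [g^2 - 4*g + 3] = 2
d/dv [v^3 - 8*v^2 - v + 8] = 3*v^2 - 16*v - 1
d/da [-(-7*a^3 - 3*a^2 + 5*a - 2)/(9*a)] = 14*a/9 + 1/3 - 2/(9*a^2)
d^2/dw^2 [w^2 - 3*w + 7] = 2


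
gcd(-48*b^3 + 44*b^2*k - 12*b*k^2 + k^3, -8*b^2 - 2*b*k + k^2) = 4*b - k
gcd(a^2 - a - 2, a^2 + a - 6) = a - 2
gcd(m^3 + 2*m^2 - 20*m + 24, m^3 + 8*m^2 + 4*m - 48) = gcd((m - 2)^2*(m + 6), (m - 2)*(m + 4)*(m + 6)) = m^2 + 4*m - 12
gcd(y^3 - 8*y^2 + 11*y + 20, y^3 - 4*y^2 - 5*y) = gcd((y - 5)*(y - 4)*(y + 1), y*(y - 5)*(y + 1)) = y^2 - 4*y - 5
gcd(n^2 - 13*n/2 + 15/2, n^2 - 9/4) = n - 3/2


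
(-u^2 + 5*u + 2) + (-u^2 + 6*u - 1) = -2*u^2 + 11*u + 1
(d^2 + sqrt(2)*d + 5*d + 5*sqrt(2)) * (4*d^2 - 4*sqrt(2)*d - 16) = 4*d^4 + 20*d^3 - 24*d^2 - 120*d - 16*sqrt(2)*d - 80*sqrt(2)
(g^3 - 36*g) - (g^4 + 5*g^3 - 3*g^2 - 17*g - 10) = -g^4 - 4*g^3 + 3*g^2 - 19*g + 10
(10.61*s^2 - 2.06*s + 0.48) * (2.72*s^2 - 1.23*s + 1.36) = 28.8592*s^4 - 18.6535*s^3 + 18.269*s^2 - 3.392*s + 0.6528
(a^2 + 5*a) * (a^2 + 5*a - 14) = a^4 + 10*a^3 + 11*a^2 - 70*a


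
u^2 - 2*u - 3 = (u - 3)*(u + 1)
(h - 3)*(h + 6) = h^2 + 3*h - 18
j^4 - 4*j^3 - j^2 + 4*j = j*(j - 4)*(j - 1)*(j + 1)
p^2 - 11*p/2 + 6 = (p - 4)*(p - 3/2)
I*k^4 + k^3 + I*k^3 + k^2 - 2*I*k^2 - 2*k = k*(k - 1)*(k + 2)*(I*k + 1)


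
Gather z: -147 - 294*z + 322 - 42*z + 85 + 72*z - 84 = 176 - 264*z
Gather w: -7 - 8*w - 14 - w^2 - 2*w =-w^2 - 10*w - 21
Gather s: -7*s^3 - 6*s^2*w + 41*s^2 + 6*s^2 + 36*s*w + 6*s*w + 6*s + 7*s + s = -7*s^3 + s^2*(47 - 6*w) + s*(42*w + 14)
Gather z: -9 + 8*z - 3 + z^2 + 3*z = z^2 + 11*z - 12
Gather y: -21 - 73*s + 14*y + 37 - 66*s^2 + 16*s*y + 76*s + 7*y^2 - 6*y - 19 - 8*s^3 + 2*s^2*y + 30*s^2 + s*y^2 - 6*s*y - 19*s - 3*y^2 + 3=-8*s^3 - 36*s^2 - 16*s + y^2*(s + 4) + y*(2*s^2 + 10*s + 8)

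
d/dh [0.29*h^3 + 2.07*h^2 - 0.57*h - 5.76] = 0.87*h^2 + 4.14*h - 0.57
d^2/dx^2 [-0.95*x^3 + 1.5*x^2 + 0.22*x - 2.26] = 3.0 - 5.7*x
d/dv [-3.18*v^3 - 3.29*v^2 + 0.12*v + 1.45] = -9.54*v^2 - 6.58*v + 0.12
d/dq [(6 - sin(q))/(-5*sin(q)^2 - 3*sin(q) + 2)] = (-5*sin(q)^2 + 60*sin(q) + 16)*cos(q)/(5*sin(q)^2 + 3*sin(q) - 2)^2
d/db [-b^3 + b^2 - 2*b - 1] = -3*b^2 + 2*b - 2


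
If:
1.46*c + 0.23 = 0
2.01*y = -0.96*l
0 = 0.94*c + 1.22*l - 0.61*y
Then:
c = -0.16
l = 0.10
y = -0.05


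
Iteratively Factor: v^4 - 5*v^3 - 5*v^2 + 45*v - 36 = (v - 4)*(v^3 - v^2 - 9*v + 9) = (v - 4)*(v - 1)*(v^2 - 9) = (v - 4)*(v - 1)*(v + 3)*(v - 3)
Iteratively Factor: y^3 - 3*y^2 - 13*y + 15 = (y - 5)*(y^2 + 2*y - 3) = (y - 5)*(y + 3)*(y - 1)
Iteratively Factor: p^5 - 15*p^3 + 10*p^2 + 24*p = (p + 1)*(p^4 - p^3 - 14*p^2 + 24*p) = p*(p + 1)*(p^3 - p^2 - 14*p + 24) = p*(p - 2)*(p + 1)*(p^2 + p - 12) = p*(p - 3)*(p - 2)*(p + 1)*(p + 4)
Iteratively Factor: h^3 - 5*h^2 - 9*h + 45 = (h - 3)*(h^2 - 2*h - 15) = (h - 5)*(h - 3)*(h + 3)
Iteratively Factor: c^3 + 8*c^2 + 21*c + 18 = (c + 2)*(c^2 + 6*c + 9) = (c + 2)*(c + 3)*(c + 3)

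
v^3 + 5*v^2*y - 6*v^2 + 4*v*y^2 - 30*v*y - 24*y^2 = (v - 6)*(v + y)*(v + 4*y)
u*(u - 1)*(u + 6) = u^3 + 5*u^2 - 6*u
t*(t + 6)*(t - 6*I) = t^3 + 6*t^2 - 6*I*t^2 - 36*I*t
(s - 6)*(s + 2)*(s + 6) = s^3 + 2*s^2 - 36*s - 72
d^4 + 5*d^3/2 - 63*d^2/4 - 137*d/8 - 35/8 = (d - 7/2)*(d + 1/2)^2*(d + 5)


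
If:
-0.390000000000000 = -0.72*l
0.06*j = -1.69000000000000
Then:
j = -28.17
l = 0.54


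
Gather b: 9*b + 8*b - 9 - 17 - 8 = 17*b - 34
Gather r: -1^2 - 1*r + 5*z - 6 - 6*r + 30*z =-7*r + 35*z - 7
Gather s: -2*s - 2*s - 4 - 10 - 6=-4*s - 20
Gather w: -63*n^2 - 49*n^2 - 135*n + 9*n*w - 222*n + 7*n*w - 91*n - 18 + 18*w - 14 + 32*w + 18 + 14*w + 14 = -112*n^2 - 448*n + w*(16*n + 64)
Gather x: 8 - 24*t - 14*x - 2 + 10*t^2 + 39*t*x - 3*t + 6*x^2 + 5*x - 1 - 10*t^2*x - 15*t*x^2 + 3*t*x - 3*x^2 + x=10*t^2 - 27*t + x^2*(3 - 15*t) + x*(-10*t^2 + 42*t - 8) + 5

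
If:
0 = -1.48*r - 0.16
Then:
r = -0.11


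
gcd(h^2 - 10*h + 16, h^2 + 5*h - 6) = 1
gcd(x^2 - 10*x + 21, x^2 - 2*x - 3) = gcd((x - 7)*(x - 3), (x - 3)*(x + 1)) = x - 3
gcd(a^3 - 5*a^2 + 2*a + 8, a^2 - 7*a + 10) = a - 2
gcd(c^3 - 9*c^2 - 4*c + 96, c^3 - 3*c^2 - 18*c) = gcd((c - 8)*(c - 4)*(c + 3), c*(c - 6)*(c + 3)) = c + 3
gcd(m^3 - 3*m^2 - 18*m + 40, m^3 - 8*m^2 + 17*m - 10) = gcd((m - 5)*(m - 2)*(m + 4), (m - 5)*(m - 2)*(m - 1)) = m^2 - 7*m + 10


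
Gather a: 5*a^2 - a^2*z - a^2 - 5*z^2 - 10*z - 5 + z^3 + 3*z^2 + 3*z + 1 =a^2*(4 - z) + z^3 - 2*z^2 - 7*z - 4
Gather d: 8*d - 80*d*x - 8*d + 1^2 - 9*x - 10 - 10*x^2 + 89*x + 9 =-80*d*x - 10*x^2 + 80*x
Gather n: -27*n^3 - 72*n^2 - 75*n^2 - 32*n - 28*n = -27*n^3 - 147*n^2 - 60*n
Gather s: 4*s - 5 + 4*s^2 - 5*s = 4*s^2 - s - 5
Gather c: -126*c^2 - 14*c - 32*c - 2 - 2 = -126*c^2 - 46*c - 4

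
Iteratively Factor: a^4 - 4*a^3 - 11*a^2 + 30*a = (a - 2)*(a^3 - 2*a^2 - 15*a) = a*(a - 2)*(a^2 - 2*a - 15) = a*(a - 5)*(a - 2)*(a + 3)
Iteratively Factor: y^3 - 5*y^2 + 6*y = (y - 3)*(y^2 - 2*y) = (y - 3)*(y - 2)*(y)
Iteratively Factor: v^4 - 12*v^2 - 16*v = (v)*(v^3 - 12*v - 16) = v*(v - 4)*(v^2 + 4*v + 4) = v*(v - 4)*(v + 2)*(v + 2)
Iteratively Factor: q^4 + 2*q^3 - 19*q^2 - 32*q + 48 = (q + 3)*(q^3 - q^2 - 16*q + 16) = (q + 3)*(q + 4)*(q^2 - 5*q + 4) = (q - 1)*(q + 3)*(q + 4)*(q - 4)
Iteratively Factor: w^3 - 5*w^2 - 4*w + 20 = (w - 5)*(w^2 - 4) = (w - 5)*(w + 2)*(w - 2)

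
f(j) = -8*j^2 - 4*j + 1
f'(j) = -16*j - 4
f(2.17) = -45.35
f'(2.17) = -38.72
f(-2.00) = -23.00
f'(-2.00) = 28.00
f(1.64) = -27.08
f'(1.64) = -30.24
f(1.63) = -26.78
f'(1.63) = -30.08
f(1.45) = -21.62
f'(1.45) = -27.20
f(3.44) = -107.43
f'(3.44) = -59.04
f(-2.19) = -28.61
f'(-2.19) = 31.04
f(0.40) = -1.88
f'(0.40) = -10.40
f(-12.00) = -1103.00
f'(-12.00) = 188.00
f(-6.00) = -263.00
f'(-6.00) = 92.00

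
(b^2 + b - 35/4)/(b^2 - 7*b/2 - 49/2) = (b - 5/2)/(b - 7)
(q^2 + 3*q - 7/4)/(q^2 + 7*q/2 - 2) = (q + 7/2)/(q + 4)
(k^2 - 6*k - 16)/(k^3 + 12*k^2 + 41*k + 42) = (k - 8)/(k^2 + 10*k + 21)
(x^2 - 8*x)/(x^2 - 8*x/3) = 3*(x - 8)/(3*x - 8)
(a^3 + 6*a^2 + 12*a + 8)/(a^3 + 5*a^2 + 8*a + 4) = (a + 2)/(a + 1)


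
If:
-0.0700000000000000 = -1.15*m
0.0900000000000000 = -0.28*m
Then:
No Solution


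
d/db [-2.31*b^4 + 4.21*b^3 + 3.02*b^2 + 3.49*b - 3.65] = -9.24*b^3 + 12.63*b^2 + 6.04*b + 3.49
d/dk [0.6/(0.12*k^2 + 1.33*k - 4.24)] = (-0.144*k - 0.798)/(0.12*k^2 + 1.33*k - 4.24)^2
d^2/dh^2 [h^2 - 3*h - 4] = 2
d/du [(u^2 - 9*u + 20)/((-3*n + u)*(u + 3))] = ((9 - 2*u)*(3*n - u)*(u + 3) + (3*n - u)*(u^2 - 9*u + 20) + (u + 3)*(-u^2 + 9*u - 20))/((3*n - u)^2*(u + 3)^2)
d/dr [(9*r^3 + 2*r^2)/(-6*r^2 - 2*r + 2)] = r*(-27*r^3 - 18*r^2 + 25*r + 4)/(2*(9*r^4 + 6*r^3 - 5*r^2 - 2*r + 1))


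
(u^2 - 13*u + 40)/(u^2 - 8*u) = (u - 5)/u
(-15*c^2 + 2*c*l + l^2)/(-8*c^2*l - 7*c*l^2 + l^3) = (15*c^2 - 2*c*l - l^2)/(l*(8*c^2 + 7*c*l - l^2))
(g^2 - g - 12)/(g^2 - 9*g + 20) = (g + 3)/(g - 5)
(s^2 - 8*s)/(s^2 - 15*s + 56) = s/(s - 7)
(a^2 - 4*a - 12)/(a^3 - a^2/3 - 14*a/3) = 3*(a - 6)/(a*(3*a - 7))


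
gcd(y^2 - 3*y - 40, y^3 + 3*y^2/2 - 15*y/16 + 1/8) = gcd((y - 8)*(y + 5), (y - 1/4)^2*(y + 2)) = 1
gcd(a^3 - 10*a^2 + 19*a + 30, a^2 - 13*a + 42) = a - 6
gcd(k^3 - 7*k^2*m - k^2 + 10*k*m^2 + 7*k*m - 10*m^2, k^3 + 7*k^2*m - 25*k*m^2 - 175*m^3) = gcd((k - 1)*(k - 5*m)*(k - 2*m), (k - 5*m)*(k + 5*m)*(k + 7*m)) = k - 5*m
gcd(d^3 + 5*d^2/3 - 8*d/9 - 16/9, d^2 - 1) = d - 1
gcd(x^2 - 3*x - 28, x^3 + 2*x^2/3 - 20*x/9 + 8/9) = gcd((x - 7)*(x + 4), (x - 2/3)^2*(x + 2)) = 1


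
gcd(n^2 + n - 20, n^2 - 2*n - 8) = n - 4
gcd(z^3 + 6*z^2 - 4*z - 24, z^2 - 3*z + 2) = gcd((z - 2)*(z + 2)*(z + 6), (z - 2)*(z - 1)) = z - 2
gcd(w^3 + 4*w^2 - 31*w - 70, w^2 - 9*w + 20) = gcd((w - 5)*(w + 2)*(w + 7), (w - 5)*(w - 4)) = w - 5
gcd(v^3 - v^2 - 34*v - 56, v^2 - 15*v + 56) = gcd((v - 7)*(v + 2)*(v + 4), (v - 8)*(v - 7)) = v - 7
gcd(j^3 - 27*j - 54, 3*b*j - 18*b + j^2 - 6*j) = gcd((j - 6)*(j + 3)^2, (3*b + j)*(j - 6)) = j - 6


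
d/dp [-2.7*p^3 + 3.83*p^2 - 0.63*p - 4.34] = -8.1*p^2 + 7.66*p - 0.63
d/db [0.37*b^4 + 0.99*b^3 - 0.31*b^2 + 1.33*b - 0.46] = 1.48*b^3 + 2.97*b^2 - 0.62*b + 1.33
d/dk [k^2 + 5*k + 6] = 2*k + 5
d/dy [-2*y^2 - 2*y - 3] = -4*y - 2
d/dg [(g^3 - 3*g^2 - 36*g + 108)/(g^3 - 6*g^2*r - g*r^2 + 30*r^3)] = ((-3*g^2 + 12*g*r + r^2)*(g^3 - 3*g^2 - 36*g + 108) + 3*(g^2 - 2*g - 12)*(g^3 - 6*g^2*r - g*r^2 + 30*r^3))/(g^3 - 6*g^2*r - g*r^2 + 30*r^3)^2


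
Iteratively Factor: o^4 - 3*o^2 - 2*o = (o)*(o^3 - 3*o - 2) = o*(o + 1)*(o^2 - o - 2) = o*(o + 1)^2*(o - 2)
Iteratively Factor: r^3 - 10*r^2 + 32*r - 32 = (r - 4)*(r^2 - 6*r + 8) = (r - 4)*(r - 2)*(r - 4)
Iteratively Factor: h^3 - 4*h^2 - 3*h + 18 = (h + 2)*(h^2 - 6*h + 9) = (h - 3)*(h + 2)*(h - 3)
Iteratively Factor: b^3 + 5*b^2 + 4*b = (b)*(b^2 + 5*b + 4) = b*(b + 4)*(b + 1)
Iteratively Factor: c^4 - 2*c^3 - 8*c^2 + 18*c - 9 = (c - 1)*(c^3 - c^2 - 9*c + 9) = (c - 3)*(c - 1)*(c^2 + 2*c - 3) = (c - 3)*(c - 1)^2*(c + 3)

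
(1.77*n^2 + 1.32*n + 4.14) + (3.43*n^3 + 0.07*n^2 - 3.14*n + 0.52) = 3.43*n^3 + 1.84*n^2 - 1.82*n + 4.66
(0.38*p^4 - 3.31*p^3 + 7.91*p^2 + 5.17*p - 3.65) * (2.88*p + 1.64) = 1.0944*p^5 - 8.9096*p^4 + 17.3524*p^3 + 27.862*p^2 - 2.0332*p - 5.986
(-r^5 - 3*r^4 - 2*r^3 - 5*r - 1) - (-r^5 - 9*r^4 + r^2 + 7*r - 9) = 6*r^4 - 2*r^3 - r^2 - 12*r + 8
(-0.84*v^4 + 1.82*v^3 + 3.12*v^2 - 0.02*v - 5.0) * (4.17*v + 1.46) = -3.5028*v^5 + 6.363*v^4 + 15.6676*v^3 + 4.4718*v^2 - 20.8792*v - 7.3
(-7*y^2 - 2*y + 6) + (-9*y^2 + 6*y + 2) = -16*y^2 + 4*y + 8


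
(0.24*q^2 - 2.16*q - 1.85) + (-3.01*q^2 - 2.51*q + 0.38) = -2.77*q^2 - 4.67*q - 1.47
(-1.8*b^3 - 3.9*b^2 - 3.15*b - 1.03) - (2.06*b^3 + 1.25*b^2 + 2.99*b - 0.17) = -3.86*b^3 - 5.15*b^2 - 6.14*b - 0.86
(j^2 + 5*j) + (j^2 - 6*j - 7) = 2*j^2 - j - 7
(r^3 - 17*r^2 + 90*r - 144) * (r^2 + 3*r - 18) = r^5 - 14*r^4 + 21*r^3 + 432*r^2 - 2052*r + 2592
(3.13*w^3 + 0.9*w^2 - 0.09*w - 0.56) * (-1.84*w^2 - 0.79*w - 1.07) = -5.7592*w^5 - 4.1287*w^4 - 3.8945*w^3 + 0.1385*w^2 + 0.5387*w + 0.5992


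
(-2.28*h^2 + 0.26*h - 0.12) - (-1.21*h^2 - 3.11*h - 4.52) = -1.07*h^2 + 3.37*h + 4.4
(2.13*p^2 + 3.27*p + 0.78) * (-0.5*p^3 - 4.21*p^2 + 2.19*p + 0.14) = -1.065*p^5 - 10.6023*p^4 - 9.492*p^3 + 4.1757*p^2 + 2.166*p + 0.1092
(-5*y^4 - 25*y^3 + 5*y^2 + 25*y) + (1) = -5*y^4 - 25*y^3 + 5*y^2 + 25*y + 1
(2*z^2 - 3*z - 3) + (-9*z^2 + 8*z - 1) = -7*z^2 + 5*z - 4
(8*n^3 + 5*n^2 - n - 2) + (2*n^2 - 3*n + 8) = 8*n^3 + 7*n^2 - 4*n + 6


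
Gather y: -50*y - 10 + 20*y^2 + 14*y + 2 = 20*y^2 - 36*y - 8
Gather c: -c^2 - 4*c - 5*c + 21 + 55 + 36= -c^2 - 9*c + 112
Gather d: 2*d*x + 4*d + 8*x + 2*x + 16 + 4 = d*(2*x + 4) + 10*x + 20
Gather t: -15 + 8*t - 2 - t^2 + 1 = -t^2 + 8*t - 16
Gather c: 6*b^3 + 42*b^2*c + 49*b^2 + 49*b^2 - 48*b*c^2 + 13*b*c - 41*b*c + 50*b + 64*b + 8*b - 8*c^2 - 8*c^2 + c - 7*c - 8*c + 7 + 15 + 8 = 6*b^3 + 98*b^2 + 122*b + c^2*(-48*b - 16) + c*(42*b^2 - 28*b - 14) + 30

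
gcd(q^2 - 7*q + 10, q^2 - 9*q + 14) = q - 2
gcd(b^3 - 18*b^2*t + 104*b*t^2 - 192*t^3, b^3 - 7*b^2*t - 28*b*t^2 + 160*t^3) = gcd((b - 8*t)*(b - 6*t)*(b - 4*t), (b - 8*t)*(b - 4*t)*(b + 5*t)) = b^2 - 12*b*t + 32*t^2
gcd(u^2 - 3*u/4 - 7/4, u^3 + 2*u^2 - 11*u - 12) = u + 1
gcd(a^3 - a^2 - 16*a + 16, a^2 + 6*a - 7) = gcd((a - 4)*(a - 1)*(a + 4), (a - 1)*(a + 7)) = a - 1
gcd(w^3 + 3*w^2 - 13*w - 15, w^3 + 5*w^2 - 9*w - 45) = w^2 + 2*w - 15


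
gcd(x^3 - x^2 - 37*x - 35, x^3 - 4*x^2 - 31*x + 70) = x^2 - 2*x - 35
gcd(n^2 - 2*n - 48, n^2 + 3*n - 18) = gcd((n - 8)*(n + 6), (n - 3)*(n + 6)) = n + 6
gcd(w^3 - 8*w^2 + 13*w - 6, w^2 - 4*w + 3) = w - 1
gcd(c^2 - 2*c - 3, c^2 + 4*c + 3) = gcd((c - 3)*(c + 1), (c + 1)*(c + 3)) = c + 1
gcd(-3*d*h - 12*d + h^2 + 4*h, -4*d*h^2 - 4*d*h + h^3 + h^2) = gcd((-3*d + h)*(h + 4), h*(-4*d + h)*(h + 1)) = 1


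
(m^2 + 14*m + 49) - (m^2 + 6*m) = 8*m + 49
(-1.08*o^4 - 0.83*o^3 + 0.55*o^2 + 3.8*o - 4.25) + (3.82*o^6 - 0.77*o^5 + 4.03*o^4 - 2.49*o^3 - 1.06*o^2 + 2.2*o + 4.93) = 3.82*o^6 - 0.77*o^5 + 2.95*o^4 - 3.32*o^3 - 0.51*o^2 + 6.0*o + 0.68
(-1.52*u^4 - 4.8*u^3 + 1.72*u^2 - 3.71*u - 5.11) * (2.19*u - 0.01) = -3.3288*u^5 - 10.4968*u^4 + 3.8148*u^3 - 8.1421*u^2 - 11.1538*u + 0.0511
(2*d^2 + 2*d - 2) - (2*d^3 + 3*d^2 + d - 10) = -2*d^3 - d^2 + d + 8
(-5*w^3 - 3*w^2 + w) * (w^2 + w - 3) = -5*w^5 - 8*w^4 + 13*w^3 + 10*w^2 - 3*w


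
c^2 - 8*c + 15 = (c - 5)*(c - 3)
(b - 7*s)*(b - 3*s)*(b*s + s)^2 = b^4*s^2 - 10*b^3*s^3 + 2*b^3*s^2 + 21*b^2*s^4 - 20*b^2*s^3 + b^2*s^2 + 42*b*s^4 - 10*b*s^3 + 21*s^4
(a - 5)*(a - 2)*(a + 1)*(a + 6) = a^4 - 33*a^2 + 28*a + 60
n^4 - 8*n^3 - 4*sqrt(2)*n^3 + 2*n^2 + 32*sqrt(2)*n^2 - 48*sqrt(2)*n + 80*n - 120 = (n - 6)*(n - 2)*(n - 5*sqrt(2))*(n + sqrt(2))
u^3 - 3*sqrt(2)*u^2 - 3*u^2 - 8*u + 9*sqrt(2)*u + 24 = (u - 3)*(u - 4*sqrt(2))*(u + sqrt(2))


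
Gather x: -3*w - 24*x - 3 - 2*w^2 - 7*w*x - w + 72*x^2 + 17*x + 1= -2*w^2 - 4*w + 72*x^2 + x*(-7*w - 7) - 2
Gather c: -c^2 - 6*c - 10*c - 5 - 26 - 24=-c^2 - 16*c - 55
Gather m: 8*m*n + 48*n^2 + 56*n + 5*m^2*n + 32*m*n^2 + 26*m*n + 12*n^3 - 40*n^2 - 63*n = 5*m^2*n + m*(32*n^2 + 34*n) + 12*n^3 + 8*n^2 - 7*n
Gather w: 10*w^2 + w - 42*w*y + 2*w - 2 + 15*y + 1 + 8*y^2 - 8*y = 10*w^2 + w*(3 - 42*y) + 8*y^2 + 7*y - 1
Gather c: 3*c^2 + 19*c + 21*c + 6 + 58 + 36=3*c^2 + 40*c + 100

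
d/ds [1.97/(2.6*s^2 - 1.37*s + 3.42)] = (2.6989 - 10.244*s)/(2.6*s^2 - 1.37*s + 3.42)^2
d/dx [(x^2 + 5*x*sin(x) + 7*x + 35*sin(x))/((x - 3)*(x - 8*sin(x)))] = (13*x^3*cos(x) - 13*x^2*sin(x) + 52*x^2*cos(x) - 10*x^2 - 22*x*sin(x) - 273*x*cos(x) + 400*sin(x)^2 + 273*sin(x))/((x - 3)^2*(x - 8*sin(x))^2)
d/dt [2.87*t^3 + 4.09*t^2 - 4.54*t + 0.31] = 8.61*t^2 + 8.18*t - 4.54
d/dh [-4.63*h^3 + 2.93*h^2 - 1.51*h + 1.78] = -13.89*h^2 + 5.86*h - 1.51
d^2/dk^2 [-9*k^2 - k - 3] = -18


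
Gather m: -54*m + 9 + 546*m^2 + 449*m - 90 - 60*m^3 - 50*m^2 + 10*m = -60*m^3 + 496*m^2 + 405*m - 81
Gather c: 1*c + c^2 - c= c^2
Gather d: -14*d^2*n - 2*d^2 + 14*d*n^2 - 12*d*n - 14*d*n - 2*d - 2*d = d^2*(-14*n - 2) + d*(14*n^2 - 26*n - 4)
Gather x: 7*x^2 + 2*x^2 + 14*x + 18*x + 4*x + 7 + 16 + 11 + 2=9*x^2 + 36*x + 36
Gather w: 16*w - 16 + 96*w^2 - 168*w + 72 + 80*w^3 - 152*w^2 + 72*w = 80*w^3 - 56*w^2 - 80*w + 56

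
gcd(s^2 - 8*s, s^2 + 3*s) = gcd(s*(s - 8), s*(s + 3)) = s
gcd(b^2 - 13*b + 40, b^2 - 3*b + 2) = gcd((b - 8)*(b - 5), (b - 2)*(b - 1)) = 1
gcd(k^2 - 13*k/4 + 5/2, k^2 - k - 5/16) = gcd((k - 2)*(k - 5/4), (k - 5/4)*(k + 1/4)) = k - 5/4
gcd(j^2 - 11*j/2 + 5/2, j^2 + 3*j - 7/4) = j - 1/2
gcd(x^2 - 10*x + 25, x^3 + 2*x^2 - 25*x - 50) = x - 5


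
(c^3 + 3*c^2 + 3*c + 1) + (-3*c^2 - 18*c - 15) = c^3 - 15*c - 14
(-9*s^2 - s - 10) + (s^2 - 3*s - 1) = -8*s^2 - 4*s - 11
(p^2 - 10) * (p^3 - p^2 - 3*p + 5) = p^5 - p^4 - 13*p^3 + 15*p^2 + 30*p - 50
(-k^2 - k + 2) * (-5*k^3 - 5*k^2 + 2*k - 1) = 5*k^5 + 10*k^4 - 7*k^3 - 11*k^2 + 5*k - 2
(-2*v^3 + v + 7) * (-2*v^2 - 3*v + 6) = 4*v^5 + 6*v^4 - 14*v^3 - 17*v^2 - 15*v + 42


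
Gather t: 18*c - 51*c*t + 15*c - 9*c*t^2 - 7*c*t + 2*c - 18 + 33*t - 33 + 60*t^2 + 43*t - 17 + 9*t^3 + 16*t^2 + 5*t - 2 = 35*c + 9*t^3 + t^2*(76 - 9*c) + t*(81 - 58*c) - 70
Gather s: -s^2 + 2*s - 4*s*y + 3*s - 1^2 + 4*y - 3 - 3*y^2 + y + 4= -s^2 + s*(5 - 4*y) - 3*y^2 + 5*y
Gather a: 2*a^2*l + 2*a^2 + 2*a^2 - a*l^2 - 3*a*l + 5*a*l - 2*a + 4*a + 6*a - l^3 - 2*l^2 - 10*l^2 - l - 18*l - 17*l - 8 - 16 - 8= a^2*(2*l + 4) + a*(-l^2 + 2*l + 8) - l^3 - 12*l^2 - 36*l - 32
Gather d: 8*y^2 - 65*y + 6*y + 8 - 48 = 8*y^2 - 59*y - 40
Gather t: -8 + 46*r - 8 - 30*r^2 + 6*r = -30*r^2 + 52*r - 16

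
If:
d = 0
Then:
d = 0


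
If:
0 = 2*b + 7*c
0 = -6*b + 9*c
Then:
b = 0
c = 0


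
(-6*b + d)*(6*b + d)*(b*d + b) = -36*b^3*d - 36*b^3 + b*d^3 + b*d^2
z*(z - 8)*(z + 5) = z^3 - 3*z^2 - 40*z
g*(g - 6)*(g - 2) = g^3 - 8*g^2 + 12*g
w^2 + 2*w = w*(w + 2)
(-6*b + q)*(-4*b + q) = 24*b^2 - 10*b*q + q^2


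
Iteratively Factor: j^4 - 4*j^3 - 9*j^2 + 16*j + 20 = (j - 2)*(j^3 - 2*j^2 - 13*j - 10) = (j - 5)*(j - 2)*(j^2 + 3*j + 2) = (j - 5)*(j - 2)*(j + 1)*(j + 2)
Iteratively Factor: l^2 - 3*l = (l - 3)*(l)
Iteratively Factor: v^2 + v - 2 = (v - 1)*(v + 2)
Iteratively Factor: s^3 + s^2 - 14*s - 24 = (s + 3)*(s^2 - 2*s - 8) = (s + 2)*(s + 3)*(s - 4)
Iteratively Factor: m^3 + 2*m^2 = (m)*(m^2 + 2*m) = m^2*(m + 2)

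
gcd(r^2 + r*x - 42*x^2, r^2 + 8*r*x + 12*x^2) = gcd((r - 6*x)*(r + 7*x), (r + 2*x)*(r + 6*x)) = 1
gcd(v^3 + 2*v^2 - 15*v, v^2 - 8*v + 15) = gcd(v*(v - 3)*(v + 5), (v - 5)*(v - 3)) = v - 3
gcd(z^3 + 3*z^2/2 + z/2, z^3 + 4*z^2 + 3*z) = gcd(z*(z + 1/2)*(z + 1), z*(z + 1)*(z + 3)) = z^2 + z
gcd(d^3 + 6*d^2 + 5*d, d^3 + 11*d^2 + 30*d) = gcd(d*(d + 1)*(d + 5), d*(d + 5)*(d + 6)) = d^2 + 5*d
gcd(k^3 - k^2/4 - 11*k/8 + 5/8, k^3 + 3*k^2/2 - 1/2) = k - 1/2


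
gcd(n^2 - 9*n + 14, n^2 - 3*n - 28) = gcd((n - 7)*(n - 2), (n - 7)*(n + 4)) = n - 7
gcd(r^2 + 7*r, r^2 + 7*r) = r^2 + 7*r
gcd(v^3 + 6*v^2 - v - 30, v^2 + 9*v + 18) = v + 3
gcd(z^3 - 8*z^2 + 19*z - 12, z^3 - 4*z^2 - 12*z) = 1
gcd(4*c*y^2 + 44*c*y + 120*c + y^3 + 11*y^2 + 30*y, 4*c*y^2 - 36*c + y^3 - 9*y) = 4*c + y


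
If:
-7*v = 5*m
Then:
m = -7*v/5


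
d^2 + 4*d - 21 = (d - 3)*(d + 7)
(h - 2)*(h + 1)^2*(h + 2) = h^4 + 2*h^3 - 3*h^2 - 8*h - 4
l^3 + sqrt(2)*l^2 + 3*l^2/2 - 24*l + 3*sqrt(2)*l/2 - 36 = (l + 3/2)*(l - 3*sqrt(2))*(l + 4*sqrt(2))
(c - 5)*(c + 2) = c^2 - 3*c - 10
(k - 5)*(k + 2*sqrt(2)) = k^2 - 5*k + 2*sqrt(2)*k - 10*sqrt(2)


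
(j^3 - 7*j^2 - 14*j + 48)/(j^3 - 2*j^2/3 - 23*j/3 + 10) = 3*(j - 8)/(3*j - 5)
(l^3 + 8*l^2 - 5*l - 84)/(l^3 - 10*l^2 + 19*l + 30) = (l^3 + 8*l^2 - 5*l - 84)/(l^3 - 10*l^2 + 19*l + 30)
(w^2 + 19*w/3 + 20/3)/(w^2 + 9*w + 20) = (w + 4/3)/(w + 4)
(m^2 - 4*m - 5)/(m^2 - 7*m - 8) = (m - 5)/(m - 8)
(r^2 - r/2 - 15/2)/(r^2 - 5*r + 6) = (r + 5/2)/(r - 2)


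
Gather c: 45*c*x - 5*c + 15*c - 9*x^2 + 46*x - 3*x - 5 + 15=c*(45*x + 10) - 9*x^2 + 43*x + 10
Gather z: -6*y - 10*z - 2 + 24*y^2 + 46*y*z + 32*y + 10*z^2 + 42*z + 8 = 24*y^2 + 26*y + 10*z^2 + z*(46*y + 32) + 6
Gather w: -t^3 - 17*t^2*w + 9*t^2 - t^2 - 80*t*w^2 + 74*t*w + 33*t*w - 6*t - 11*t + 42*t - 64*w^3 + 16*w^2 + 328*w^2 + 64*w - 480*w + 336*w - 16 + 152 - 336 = -t^3 + 8*t^2 + 25*t - 64*w^3 + w^2*(344 - 80*t) + w*(-17*t^2 + 107*t - 80) - 200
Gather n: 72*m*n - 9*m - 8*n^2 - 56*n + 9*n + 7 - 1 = -9*m - 8*n^2 + n*(72*m - 47) + 6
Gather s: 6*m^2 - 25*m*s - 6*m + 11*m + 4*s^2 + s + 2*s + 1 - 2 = 6*m^2 + 5*m + 4*s^2 + s*(3 - 25*m) - 1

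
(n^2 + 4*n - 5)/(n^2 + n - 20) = (n - 1)/(n - 4)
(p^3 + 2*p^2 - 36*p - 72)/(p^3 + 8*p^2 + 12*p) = (p - 6)/p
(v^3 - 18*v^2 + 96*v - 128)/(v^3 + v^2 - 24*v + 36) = (v^2 - 16*v + 64)/(v^2 + 3*v - 18)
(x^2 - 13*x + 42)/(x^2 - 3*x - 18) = (x - 7)/(x + 3)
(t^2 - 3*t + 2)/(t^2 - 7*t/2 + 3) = 2*(t - 1)/(2*t - 3)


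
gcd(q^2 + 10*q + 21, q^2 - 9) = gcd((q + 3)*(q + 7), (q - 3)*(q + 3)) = q + 3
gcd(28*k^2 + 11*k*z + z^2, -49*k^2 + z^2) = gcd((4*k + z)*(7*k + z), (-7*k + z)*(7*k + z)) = 7*k + z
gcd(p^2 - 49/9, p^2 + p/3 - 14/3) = p + 7/3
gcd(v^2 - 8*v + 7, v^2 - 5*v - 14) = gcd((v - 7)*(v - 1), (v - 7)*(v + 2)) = v - 7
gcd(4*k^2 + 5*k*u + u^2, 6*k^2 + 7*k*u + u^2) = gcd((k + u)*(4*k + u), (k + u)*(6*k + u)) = k + u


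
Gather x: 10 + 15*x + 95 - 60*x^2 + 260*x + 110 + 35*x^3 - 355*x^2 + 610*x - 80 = 35*x^3 - 415*x^2 + 885*x + 135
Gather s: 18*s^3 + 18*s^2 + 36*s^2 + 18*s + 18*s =18*s^3 + 54*s^2 + 36*s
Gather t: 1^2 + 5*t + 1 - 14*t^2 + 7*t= -14*t^2 + 12*t + 2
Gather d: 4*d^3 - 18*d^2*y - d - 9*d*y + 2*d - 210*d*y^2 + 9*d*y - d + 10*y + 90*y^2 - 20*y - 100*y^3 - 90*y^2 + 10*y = 4*d^3 - 18*d^2*y - 210*d*y^2 - 100*y^3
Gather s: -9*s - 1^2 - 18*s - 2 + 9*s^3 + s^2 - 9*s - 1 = 9*s^3 + s^2 - 36*s - 4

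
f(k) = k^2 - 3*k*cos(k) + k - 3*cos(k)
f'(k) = 3*k*sin(k) + 2*k + 3*sin(k) - 3*cos(k) + 1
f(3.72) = 29.42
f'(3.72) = 3.21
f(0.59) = -3.03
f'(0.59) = 2.34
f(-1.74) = 0.91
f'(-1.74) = 0.21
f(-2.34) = 0.34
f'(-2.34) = 1.29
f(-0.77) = -0.67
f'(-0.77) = -3.17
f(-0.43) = -1.80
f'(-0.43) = -3.30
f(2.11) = 11.35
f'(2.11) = 14.77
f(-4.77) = 18.63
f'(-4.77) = -20.00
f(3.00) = 23.88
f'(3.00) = 11.66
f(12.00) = 123.09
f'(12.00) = 1.54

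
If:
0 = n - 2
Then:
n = 2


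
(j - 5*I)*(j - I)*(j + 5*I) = j^3 - I*j^2 + 25*j - 25*I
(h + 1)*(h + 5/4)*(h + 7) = h^3 + 37*h^2/4 + 17*h + 35/4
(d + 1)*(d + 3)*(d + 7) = d^3 + 11*d^2 + 31*d + 21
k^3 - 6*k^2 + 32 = (k - 4)^2*(k + 2)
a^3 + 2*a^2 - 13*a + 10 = (a - 2)*(a - 1)*(a + 5)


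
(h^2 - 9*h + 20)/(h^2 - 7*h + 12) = (h - 5)/(h - 3)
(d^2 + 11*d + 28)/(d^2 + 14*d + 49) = (d + 4)/(d + 7)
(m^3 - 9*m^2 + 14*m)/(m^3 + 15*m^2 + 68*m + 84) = m*(m^2 - 9*m + 14)/(m^3 + 15*m^2 + 68*m + 84)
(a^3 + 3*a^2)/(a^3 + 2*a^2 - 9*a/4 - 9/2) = 4*a^2*(a + 3)/(4*a^3 + 8*a^2 - 9*a - 18)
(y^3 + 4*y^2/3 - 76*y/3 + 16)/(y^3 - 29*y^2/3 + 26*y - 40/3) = (y + 6)/(y - 5)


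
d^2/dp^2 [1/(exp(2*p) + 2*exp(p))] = 2*(4*(exp(p) + 1)^2 - (exp(p) + 2)*(2*exp(p) + 1))*exp(-p)/(exp(p) + 2)^3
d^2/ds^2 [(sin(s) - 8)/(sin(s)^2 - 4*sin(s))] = (-9*sin(s)^2 + 28*sin(s) + 80/sin(s) + 253/(2*sin(s)^2) + 21*sin(3*s)/sin(s)^3 + sin(5*s)/(2*sin(s)^3) - 256/sin(s)^3)/(sin(s) - 4)^3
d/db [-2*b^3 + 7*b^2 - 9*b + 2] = -6*b^2 + 14*b - 9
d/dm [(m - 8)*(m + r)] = 2*m + r - 8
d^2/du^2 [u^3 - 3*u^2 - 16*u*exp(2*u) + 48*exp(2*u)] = -64*u*exp(2*u) + 6*u + 128*exp(2*u) - 6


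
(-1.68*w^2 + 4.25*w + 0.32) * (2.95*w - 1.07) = -4.956*w^3 + 14.3351*w^2 - 3.6035*w - 0.3424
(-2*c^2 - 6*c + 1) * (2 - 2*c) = 4*c^3 + 8*c^2 - 14*c + 2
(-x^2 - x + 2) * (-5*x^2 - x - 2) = 5*x^4 + 6*x^3 - 7*x^2 - 4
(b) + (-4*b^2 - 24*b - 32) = -4*b^2 - 23*b - 32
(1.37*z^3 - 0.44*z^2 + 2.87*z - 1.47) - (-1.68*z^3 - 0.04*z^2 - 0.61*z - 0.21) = 3.05*z^3 - 0.4*z^2 + 3.48*z - 1.26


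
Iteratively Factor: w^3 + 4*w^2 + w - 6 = (w + 3)*(w^2 + w - 2) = (w + 2)*(w + 3)*(w - 1)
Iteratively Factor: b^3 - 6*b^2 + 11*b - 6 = (b - 3)*(b^2 - 3*b + 2) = (b - 3)*(b - 1)*(b - 2)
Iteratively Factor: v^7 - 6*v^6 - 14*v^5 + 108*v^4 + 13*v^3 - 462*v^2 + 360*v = (v - 4)*(v^6 - 2*v^5 - 22*v^4 + 20*v^3 + 93*v^2 - 90*v) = v*(v - 4)*(v^5 - 2*v^4 - 22*v^3 + 20*v^2 + 93*v - 90) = v*(v - 4)*(v - 1)*(v^4 - v^3 - 23*v^2 - 3*v + 90) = v*(v - 4)*(v - 2)*(v - 1)*(v^3 + v^2 - 21*v - 45) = v*(v - 5)*(v - 4)*(v - 2)*(v - 1)*(v^2 + 6*v + 9) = v*(v - 5)*(v - 4)*(v - 2)*(v - 1)*(v + 3)*(v + 3)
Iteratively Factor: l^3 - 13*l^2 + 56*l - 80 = (l - 4)*(l^2 - 9*l + 20) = (l - 4)^2*(l - 5)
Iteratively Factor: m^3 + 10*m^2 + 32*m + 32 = (m + 4)*(m^2 + 6*m + 8) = (m + 2)*(m + 4)*(m + 4)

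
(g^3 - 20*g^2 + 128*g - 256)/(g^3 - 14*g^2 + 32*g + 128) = (g - 4)/(g + 2)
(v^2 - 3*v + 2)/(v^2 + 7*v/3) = 3*(v^2 - 3*v + 2)/(v*(3*v + 7))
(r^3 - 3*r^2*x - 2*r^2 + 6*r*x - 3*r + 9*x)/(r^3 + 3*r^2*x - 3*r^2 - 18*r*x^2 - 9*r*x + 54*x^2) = (r + 1)/(r + 6*x)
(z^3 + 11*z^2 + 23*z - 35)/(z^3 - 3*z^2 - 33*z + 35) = (z + 7)/(z - 7)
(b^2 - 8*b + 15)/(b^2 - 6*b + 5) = (b - 3)/(b - 1)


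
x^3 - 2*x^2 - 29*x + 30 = (x - 6)*(x - 1)*(x + 5)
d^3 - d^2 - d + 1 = (d - 1)^2*(d + 1)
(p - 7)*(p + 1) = p^2 - 6*p - 7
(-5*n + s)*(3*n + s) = -15*n^2 - 2*n*s + s^2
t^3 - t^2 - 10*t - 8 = (t - 4)*(t + 1)*(t + 2)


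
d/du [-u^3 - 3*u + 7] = -3*u^2 - 3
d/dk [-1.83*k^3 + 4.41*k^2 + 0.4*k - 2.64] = -5.49*k^2 + 8.82*k + 0.4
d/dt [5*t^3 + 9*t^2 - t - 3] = 15*t^2 + 18*t - 1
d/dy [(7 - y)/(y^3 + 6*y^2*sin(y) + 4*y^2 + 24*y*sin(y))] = (6*y^3*cos(y) + 2*y^3 + 6*y^2*sin(y) - 18*y^2*cos(y) - 17*y^2 - 84*y*sin(y) - 168*y*cos(y) - 56*y - 168*sin(y))/(y^2*(y + 4)^2*(y + 6*sin(y))^2)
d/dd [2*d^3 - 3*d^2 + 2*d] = 6*d^2 - 6*d + 2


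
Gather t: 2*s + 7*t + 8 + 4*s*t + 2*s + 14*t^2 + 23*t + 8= 4*s + 14*t^2 + t*(4*s + 30) + 16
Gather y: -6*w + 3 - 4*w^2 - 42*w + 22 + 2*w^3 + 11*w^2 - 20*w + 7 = 2*w^3 + 7*w^2 - 68*w + 32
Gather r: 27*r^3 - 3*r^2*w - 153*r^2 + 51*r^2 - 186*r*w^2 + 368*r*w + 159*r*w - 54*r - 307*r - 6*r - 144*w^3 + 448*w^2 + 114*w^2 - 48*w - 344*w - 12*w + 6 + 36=27*r^3 + r^2*(-3*w - 102) + r*(-186*w^2 + 527*w - 367) - 144*w^3 + 562*w^2 - 404*w + 42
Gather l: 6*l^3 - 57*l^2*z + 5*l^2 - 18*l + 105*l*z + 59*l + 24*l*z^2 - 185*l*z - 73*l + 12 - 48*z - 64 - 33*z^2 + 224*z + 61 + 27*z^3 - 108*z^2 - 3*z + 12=6*l^3 + l^2*(5 - 57*z) + l*(24*z^2 - 80*z - 32) + 27*z^3 - 141*z^2 + 173*z + 21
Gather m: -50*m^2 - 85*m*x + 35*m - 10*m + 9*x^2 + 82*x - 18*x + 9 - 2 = -50*m^2 + m*(25 - 85*x) + 9*x^2 + 64*x + 7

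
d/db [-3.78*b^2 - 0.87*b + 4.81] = -7.56*b - 0.87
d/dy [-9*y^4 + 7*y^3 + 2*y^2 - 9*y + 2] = -36*y^3 + 21*y^2 + 4*y - 9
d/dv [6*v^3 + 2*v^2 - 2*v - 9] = 18*v^2 + 4*v - 2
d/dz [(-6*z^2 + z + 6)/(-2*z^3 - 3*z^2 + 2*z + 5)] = (-12*z^4 + 4*z^3 + 27*z^2 - 24*z - 7)/(4*z^6 + 12*z^5 + z^4 - 32*z^3 - 26*z^2 + 20*z + 25)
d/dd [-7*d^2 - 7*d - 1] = -14*d - 7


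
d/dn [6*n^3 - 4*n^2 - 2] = 2*n*(9*n - 4)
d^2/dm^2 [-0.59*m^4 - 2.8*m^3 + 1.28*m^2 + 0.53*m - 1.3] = -7.08*m^2 - 16.8*m + 2.56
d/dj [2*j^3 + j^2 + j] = 6*j^2 + 2*j + 1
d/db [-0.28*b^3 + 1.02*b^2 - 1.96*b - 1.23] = -0.84*b^2 + 2.04*b - 1.96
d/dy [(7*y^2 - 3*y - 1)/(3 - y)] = (-7*y^2 + 42*y - 10)/(y^2 - 6*y + 9)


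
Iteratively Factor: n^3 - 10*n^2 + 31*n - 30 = (n - 5)*(n^2 - 5*n + 6) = (n - 5)*(n - 2)*(n - 3)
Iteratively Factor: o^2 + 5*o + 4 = (o + 1)*(o + 4)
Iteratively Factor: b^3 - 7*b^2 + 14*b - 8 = (b - 2)*(b^2 - 5*b + 4) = (b - 4)*(b - 2)*(b - 1)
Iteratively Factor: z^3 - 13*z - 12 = (z + 1)*(z^2 - z - 12) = (z + 1)*(z + 3)*(z - 4)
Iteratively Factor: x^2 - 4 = (x - 2)*(x + 2)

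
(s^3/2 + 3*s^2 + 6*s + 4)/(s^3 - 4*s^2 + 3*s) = (s^3 + 6*s^2 + 12*s + 8)/(2*s*(s^2 - 4*s + 3))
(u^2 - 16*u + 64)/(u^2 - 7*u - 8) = (u - 8)/(u + 1)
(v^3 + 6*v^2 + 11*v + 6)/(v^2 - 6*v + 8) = (v^3 + 6*v^2 + 11*v + 6)/(v^2 - 6*v + 8)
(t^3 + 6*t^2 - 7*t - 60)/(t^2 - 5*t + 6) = (t^2 + 9*t + 20)/(t - 2)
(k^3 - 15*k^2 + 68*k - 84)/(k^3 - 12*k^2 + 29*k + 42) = (k - 2)/(k + 1)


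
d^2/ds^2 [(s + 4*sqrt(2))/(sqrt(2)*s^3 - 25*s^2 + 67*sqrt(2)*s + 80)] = 2*(6*s^5 - 27*sqrt(2)*s^4 - 1109*s^3 + 8628*sqrt(2)*s^2 - 36120*s + 38552*sqrt(2))/(2*sqrt(2)*s^9 - 150*s^8 + 2277*sqrt(2)*s^7 - 35245*s^6 + 140559*sqrt(2)*s^5 - 459030*s^4 - 183274*sqrt(2)*s^3 + 1674720*s^2 + 1286400*sqrt(2)*s + 512000)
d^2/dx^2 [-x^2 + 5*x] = -2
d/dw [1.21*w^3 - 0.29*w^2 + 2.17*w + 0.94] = 3.63*w^2 - 0.58*w + 2.17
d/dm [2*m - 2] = 2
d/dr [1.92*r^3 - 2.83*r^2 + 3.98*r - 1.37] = 5.76*r^2 - 5.66*r + 3.98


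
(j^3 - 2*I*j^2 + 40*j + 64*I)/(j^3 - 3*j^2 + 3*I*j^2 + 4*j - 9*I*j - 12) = (j^2 - 6*I*j + 16)/(j^2 - j*(3 + I) + 3*I)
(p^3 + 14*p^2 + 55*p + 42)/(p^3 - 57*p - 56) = (p + 6)/(p - 8)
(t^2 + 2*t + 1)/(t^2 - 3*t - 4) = (t + 1)/(t - 4)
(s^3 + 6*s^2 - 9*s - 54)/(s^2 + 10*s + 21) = (s^2 + 3*s - 18)/(s + 7)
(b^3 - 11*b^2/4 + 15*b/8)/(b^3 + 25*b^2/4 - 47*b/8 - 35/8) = b*(2*b - 3)/(2*b^2 + 15*b + 7)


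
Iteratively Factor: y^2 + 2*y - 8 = (y + 4)*(y - 2)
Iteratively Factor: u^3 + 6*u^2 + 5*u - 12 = (u + 3)*(u^2 + 3*u - 4) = (u + 3)*(u + 4)*(u - 1)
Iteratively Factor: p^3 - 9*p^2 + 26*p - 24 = (p - 4)*(p^2 - 5*p + 6) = (p - 4)*(p - 3)*(p - 2)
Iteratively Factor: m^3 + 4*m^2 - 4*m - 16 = (m - 2)*(m^2 + 6*m + 8) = (m - 2)*(m + 2)*(m + 4)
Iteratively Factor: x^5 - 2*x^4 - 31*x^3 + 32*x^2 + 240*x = (x + 4)*(x^4 - 6*x^3 - 7*x^2 + 60*x) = (x - 4)*(x + 4)*(x^3 - 2*x^2 - 15*x) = x*(x - 4)*(x + 4)*(x^2 - 2*x - 15) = x*(x - 5)*(x - 4)*(x + 4)*(x + 3)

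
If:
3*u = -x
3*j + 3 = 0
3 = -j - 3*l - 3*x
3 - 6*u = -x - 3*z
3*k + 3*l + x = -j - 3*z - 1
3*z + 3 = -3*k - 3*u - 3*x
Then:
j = -1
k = -5/12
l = 7/12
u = 5/12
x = -5/4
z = 1/4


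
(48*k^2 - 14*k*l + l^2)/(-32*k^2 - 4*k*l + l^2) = (-6*k + l)/(4*k + l)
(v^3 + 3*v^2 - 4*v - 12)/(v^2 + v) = (v^3 + 3*v^2 - 4*v - 12)/(v*(v + 1))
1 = 1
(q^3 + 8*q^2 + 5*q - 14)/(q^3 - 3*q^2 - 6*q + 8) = (q + 7)/(q - 4)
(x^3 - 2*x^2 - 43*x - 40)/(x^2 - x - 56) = (x^2 + 6*x + 5)/(x + 7)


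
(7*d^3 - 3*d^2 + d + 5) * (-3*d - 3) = -21*d^4 - 12*d^3 + 6*d^2 - 18*d - 15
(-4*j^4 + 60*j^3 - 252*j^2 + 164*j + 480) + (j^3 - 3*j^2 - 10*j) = -4*j^4 + 61*j^3 - 255*j^2 + 154*j + 480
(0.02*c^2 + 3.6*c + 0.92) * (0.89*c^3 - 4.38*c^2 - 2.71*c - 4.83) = 0.0178*c^5 + 3.1164*c^4 - 15.0034*c^3 - 13.8822*c^2 - 19.8812*c - 4.4436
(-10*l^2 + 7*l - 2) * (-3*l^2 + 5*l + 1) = 30*l^4 - 71*l^3 + 31*l^2 - 3*l - 2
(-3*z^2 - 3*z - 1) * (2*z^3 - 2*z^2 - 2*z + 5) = -6*z^5 + 10*z^3 - 7*z^2 - 13*z - 5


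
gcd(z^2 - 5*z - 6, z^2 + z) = z + 1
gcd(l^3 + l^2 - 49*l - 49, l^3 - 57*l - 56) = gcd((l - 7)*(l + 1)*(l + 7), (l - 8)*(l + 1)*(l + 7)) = l^2 + 8*l + 7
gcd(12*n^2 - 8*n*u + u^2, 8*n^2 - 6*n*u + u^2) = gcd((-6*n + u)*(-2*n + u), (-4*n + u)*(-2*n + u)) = -2*n + u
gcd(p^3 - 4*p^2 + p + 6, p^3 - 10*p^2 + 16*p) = p - 2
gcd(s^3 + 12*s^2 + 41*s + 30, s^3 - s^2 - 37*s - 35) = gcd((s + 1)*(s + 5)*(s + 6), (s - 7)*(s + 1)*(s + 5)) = s^2 + 6*s + 5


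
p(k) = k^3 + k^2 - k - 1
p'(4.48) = 68.17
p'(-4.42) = 48.77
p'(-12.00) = 407.00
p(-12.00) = -1573.00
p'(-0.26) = -1.32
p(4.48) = 104.51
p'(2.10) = 16.43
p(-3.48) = -27.55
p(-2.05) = -3.36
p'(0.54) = 0.95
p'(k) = 3*k^2 + 2*k - 1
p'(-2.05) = 7.51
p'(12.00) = 455.00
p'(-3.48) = 28.37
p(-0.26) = -0.69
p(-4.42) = -63.39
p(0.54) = -1.09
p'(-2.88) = 18.12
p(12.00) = 1859.00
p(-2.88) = -13.71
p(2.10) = 10.57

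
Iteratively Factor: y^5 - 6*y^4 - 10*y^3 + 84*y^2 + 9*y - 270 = (y - 3)*(y^4 - 3*y^3 - 19*y^2 + 27*y + 90) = (y - 5)*(y - 3)*(y^3 + 2*y^2 - 9*y - 18) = (y - 5)*(y - 3)*(y + 3)*(y^2 - y - 6) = (y - 5)*(y - 3)*(y + 2)*(y + 3)*(y - 3)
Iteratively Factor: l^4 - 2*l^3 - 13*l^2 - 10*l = (l + 1)*(l^3 - 3*l^2 - 10*l) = (l + 1)*(l + 2)*(l^2 - 5*l) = (l - 5)*(l + 1)*(l + 2)*(l)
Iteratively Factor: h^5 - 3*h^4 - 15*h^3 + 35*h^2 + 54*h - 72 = (h + 2)*(h^4 - 5*h^3 - 5*h^2 + 45*h - 36) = (h - 1)*(h + 2)*(h^3 - 4*h^2 - 9*h + 36) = (h - 4)*(h - 1)*(h + 2)*(h^2 - 9) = (h - 4)*(h - 1)*(h + 2)*(h + 3)*(h - 3)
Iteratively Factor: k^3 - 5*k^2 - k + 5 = (k + 1)*(k^2 - 6*k + 5) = (k - 1)*(k + 1)*(k - 5)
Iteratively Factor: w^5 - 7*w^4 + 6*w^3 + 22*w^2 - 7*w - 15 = (w - 5)*(w^4 - 2*w^3 - 4*w^2 + 2*w + 3) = (w - 5)*(w - 3)*(w^3 + w^2 - w - 1) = (w - 5)*(w - 3)*(w + 1)*(w^2 - 1) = (w - 5)*(w - 3)*(w - 1)*(w + 1)*(w + 1)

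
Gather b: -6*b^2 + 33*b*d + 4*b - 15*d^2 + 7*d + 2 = -6*b^2 + b*(33*d + 4) - 15*d^2 + 7*d + 2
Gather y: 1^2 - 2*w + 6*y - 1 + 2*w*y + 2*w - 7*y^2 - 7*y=-7*y^2 + y*(2*w - 1)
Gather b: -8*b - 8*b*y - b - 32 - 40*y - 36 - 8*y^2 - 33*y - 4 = b*(-8*y - 9) - 8*y^2 - 73*y - 72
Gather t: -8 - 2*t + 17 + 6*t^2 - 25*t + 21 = 6*t^2 - 27*t + 30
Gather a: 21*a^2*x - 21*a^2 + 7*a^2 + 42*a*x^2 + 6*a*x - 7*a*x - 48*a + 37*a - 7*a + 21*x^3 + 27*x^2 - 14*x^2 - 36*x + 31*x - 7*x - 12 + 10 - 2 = a^2*(21*x - 14) + a*(42*x^2 - x - 18) + 21*x^3 + 13*x^2 - 12*x - 4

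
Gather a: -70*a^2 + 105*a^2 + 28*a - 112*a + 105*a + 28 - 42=35*a^2 + 21*a - 14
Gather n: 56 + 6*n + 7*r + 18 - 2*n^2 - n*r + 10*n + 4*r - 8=-2*n^2 + n*(16 - r) + 11*r + 66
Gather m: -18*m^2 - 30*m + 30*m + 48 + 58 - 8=98 - 18*m^2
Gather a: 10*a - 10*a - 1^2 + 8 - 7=0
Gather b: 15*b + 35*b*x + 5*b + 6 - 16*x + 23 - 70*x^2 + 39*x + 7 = b*(35*x + 20) - 70*x^2 + 23*x + 36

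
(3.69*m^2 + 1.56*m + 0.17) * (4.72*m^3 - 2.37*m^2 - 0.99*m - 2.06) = 17.4168*m^5 - 1.3821*m^4 - 6.5479*m^3 - 9.5487*m^2 - 3.3819*m - 0.3502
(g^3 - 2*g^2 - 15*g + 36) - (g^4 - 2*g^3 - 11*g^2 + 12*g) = -g^4 + 3*g^3 + 9*g^2 - 27*g + 36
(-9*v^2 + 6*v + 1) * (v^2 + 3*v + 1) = -9*v^4 - 21*v^3 + 10*v^2 + 9*v + 1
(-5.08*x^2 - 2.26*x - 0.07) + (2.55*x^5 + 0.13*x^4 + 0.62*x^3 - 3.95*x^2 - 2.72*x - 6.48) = 2.55*x^5 + 0.13*x^4 + 0.62*x^3 - 9.03*x^2 - 4.98*x - 6.55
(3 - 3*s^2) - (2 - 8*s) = -3*s^2 + 8*s + 1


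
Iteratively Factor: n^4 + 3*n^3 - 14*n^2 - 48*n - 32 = (n + 1)*(n^3 + 2*n^2 - 16*n - 32) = (n + 1)*(n + 2)*(n^2 - 16) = (n + 1)*(n + 2)*(n + 4)*(n - 4)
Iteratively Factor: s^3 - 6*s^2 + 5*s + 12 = (s + 1)*(s^2 - 7*s + 12) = (s - 4)*(s + 1)*(s - 3)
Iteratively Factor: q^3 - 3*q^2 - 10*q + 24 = (q - 4)*(q^2 + q - 6) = (q - 4)*(q + 3)*(q - 2)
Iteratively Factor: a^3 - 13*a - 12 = (a + 3)*(a^2 - 3*a - 4) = (a + 1)*(a + 3)*(a - 4)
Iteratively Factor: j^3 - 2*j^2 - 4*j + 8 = (j - 2)*(j^2 - 4) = (j - 2)*(j + 2)*(j - 2)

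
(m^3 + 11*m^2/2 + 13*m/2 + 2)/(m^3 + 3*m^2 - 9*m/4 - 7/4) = 2*(m^2 + 5*m + 4)/(2*m^2 + 5*m - 7)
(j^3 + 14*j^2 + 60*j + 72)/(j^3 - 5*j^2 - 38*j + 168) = (j^2 + 8*j + 12)/(j^2 - 11*j + 28)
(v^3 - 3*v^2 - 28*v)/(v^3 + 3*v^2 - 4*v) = (v - 7)/(v - 1)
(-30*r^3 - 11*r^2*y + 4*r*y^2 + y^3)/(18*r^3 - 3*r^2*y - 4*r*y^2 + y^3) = (5*r + y)/(-3*r + y)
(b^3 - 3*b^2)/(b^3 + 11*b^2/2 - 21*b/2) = 2*b*(b - 3)/(2*b^2 + 11*b - 21)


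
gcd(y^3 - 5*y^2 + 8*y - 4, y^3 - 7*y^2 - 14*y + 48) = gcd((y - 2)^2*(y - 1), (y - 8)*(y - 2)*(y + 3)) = y - 2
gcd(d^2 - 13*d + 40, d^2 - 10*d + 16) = d - 8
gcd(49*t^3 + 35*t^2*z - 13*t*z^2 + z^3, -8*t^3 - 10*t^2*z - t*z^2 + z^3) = t + z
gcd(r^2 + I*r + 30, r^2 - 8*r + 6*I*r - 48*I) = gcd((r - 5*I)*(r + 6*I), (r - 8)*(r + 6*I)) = r + 6*I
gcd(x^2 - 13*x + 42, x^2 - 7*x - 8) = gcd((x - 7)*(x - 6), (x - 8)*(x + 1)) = 1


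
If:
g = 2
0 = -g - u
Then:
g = 2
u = -2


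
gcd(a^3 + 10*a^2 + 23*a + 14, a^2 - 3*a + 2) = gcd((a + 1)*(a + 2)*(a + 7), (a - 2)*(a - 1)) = 1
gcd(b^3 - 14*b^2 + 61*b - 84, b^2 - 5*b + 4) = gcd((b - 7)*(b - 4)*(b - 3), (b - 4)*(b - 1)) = b - 4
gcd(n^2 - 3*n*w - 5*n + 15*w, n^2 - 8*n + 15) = n - 5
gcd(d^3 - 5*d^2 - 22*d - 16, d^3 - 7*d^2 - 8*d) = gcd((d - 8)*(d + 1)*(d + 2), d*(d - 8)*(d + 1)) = d^2 - 7*d - 8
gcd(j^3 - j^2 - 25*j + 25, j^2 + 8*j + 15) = j + 5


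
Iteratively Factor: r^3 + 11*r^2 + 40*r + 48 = (r + 4)*(r^2 + 7*r + 12) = (r + 4)^2*(r + 3)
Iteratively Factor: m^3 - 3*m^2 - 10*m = (m + 2)*(m^2 - 5*m) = m*(m + 2)*(m - 5)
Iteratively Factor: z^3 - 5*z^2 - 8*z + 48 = (z - 4)*(z^2 - z - 12) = (z - 4)^2*(z + 3)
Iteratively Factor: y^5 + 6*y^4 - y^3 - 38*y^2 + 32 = (y + 4)*(y^4 + 2*y^3 - 9*y^2 - 2*y + 8) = (y - 1)*(y + 4)*(y^3 + 3*y^2 - 6*y - 8) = (y - 1)*(y + 1)*(y + 4)*(y^2 + 2*y - 8) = (y - 1)*(y + 1)*(y + 4)^2*(y - 2)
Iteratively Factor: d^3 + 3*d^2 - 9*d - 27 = (d - 3)*(d^2 + 6*d + 9) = (d - 3)*(d + 3)*(d + 3)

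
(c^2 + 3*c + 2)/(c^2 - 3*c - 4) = (c + 2)/(c - 4)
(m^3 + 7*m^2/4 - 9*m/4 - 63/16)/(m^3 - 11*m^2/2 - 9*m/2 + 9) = (m^2 + m/4 - 21/8)/(m^2 - 7*m + 6)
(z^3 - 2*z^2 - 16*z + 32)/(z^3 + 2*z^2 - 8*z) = (z - 4)/z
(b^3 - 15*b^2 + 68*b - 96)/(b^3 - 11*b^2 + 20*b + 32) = (b - 3)/(b + 1)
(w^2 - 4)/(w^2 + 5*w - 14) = (w + 2)/(w + 7)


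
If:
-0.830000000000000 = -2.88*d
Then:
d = 0.29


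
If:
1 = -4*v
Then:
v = -1/4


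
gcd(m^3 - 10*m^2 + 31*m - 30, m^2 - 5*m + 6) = m^2 - 5*m + 6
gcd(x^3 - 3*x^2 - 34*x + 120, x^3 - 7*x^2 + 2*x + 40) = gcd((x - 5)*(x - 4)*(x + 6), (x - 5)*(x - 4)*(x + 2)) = x^2 - 9*x + 20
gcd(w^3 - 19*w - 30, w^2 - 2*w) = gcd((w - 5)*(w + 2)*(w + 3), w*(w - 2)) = 1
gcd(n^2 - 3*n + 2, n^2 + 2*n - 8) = n - 2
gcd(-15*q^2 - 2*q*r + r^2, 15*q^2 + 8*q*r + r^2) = 3*q + r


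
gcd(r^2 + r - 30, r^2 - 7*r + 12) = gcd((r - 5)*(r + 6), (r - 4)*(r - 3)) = 1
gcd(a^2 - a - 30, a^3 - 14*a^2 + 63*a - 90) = a - 6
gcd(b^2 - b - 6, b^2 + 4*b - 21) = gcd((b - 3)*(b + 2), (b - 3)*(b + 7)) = b - 3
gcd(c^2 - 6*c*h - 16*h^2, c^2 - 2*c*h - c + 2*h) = 1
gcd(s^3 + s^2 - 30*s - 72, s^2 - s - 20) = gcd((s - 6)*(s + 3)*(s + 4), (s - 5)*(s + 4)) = s + 4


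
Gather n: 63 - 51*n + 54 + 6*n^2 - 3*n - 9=6*n^2 - 54*n + 108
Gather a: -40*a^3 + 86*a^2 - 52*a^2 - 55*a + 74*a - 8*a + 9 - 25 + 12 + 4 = -40*a^3 + 34*a^2 + 11*a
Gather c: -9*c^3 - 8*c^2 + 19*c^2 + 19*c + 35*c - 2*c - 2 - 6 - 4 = -9*c^3 + 11*c^2 + 52*c - 12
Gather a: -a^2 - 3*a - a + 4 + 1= -a^2 - 4*a + 5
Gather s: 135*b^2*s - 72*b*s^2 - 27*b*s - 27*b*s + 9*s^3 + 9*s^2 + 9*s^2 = 9*s^3 + s^2*(18 - 72*b) + s*(135*b^2 - 54*b)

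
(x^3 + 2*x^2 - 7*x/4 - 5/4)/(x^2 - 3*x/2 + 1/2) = (4*x^2 + 12*x + 5)/(2*(2*x - 1))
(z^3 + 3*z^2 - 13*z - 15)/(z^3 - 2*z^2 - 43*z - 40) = (z - 3)/(z - 8)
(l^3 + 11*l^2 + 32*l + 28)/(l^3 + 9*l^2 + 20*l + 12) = (l^2 + 9*l + 14)/(l^2 + 7*l + 6)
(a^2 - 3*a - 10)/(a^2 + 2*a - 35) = (a + 2)/(a + 7)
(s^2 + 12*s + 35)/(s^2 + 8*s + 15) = (s + 7)/(s + 3)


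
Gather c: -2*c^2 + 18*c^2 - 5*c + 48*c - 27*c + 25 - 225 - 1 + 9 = 16*c^2 + 16*c - 192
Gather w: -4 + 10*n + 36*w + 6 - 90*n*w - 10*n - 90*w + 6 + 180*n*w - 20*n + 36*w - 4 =-20*n + w*(90*n - 18) + 4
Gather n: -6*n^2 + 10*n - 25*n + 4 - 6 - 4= -6*n^2 - 15*n - 6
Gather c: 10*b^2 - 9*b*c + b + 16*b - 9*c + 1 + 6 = 10*b^2 + 17*b + c*(-9*b - 9) + 7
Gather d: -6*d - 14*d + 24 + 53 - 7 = 70 - 20*d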